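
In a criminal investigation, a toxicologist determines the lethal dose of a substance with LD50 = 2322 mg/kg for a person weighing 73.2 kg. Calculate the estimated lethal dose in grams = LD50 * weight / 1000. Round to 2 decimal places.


Lethal dose calculation:
Lethal dose = LD50 * body_weight / 1000
= 2322 * 73.2 / 1000
= 169970.4 / 1000
= 169.97 g

169.97


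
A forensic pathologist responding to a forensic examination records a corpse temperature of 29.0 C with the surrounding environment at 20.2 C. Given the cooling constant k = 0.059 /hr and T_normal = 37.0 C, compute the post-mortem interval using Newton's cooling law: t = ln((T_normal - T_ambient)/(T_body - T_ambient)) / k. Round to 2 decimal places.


Using Newton's law of cooling:
t = ln((T_normal - T_ambient) / (T_body - T_ambient)) / k
T_normal - T_ambient = 16.8
T_body - T_ambient = 8.8
Ratio = 1.909091
ln(ratio) = 0.646627
t = 0.646627 / 0.059 = 10.96 hours

10.96


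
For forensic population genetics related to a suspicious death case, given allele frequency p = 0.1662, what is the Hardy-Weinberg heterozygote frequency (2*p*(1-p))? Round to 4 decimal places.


Hardy-Weinberg heterozygote frequency:
q = 1 - p = 1 - 0.1662 = 0.8338
2pq = 2 * 0.1662 * 0.8338 = 0.2772

0.2772


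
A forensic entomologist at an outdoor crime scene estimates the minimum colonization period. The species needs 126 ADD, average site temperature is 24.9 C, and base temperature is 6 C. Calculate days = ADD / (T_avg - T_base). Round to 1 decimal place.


Insect development time:
Effective temperature = avg_temp - T_base = 24.9 - 6 = 18.9 C
Days = ADD / effective_temp = 126 / 18.9 = 6.7 days

6.7


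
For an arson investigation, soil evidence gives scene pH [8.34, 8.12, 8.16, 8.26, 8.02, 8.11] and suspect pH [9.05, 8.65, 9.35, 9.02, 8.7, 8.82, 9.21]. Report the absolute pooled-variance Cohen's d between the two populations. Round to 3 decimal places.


Pooled-variance Cohen's d for soil pH comparison:
Scene mean = 49.01 / 6 = 8.168333
Suspect mean = 62.8 / 7 = 8.971429
Scene sample variance s_s^2 = 0.013137
Suspect sample variance s_c^2 = 0.068114
Pooled variance = ((n_s-1)*s_s^2 + (n_c-1)*s_c^2) / (n_s + n_c - 2) = 0.043124
Pooled SD = sqrt(0.043124) = 0.207663
Mean difference = -0.803095
|d| = |-0.803095| / 0.207663 = 3.867

3.867


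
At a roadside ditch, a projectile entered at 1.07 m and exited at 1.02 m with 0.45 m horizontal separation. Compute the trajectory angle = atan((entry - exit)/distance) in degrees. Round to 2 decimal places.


Bullet trajectory angle:
Height difference = 1.07 - 1.02 = 0.05 m
angle = atan(0.05 / 0.45)
angle = atan(0.111111)
angle = 6.34 degrees

6.34


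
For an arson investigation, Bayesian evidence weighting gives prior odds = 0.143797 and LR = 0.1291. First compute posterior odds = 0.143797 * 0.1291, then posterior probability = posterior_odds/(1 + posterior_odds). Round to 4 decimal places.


Bayesian evidence evaluation:
Posterior odds = prior_odds * LR = 0.143797 * 0.1291 = 0.01856419
Posterior probability = posterior_odds / (1 + posterior_odds)
= 0.01856419 / (1 + 0.01856419)
= 0.01856419 / 1.01856419
= 0.0182

0.0182


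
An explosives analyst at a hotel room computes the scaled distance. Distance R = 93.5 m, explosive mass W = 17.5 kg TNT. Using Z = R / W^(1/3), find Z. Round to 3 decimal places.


Scaled distance calculation:
W^(1/3) = 17.5^(1/3) = 2.596247
Z = R / W^(1/3) = 93.5 / 2.596247
Z = 36.014 m/kg^(1/3)

36.014


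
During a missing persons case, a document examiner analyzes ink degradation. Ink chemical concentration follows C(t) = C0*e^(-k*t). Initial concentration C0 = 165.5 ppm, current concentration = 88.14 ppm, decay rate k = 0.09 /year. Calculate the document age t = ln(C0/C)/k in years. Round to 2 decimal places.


Document age estimation:
C0/C = 165.5 / 88.14 = 1.877695
ln(C0/C) = 0.630045
t = 0.630045 / 0.09 = 7.00 years

7.00


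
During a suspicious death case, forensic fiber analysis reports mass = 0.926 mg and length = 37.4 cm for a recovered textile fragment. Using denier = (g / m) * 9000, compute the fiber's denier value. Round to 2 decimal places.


Denier calculation:
Mass in grams = 0.926 mg / 1000 = 0.000926 g
Length in meters = 37.4 cm / 100 = 0.374 m
Linear density = mass / length = 0.000926 / 0.374 = 0.00247594 g/m
Denier = (g/m) * 9000 = 0.00247594 * 9000 = 22.28

22.28


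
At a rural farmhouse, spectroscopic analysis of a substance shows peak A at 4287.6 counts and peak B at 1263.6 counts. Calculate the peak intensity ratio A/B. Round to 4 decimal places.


Spectral peak ratio:
Peak A = 4287.6 counts
Peak B = 1263.6 counts
Ratio = 4287.6 / 1263.6 = 3.3932

3.3932


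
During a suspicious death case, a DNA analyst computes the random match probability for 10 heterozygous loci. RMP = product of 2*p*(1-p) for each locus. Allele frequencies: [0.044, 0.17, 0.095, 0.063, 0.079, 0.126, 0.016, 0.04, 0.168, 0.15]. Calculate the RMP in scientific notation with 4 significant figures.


Computing RMP for 10 loci:
Locus 1: 2 * 0.044 * 0.956 = 0.084128
Locus 2: 2 * 0.17 * 0.83 = 0.2822
Locus 3: 2 * 0.095 * 0.905 = 0.17195
Locus 4: 2 * 0.063 * 0.937 = 0.118062
Locus 5: 2 * 0.079 * 0.921 = 0.145518
Locus 6: 2 * 0.126 * 0.874 = 0.220248
Locus 7: 2 * 0.016 * 0.984 = 0.031488
Locus 8: 2 * 0.04 * 0.96 = 0.0768
Locus 9: 2 * 0.168 * 0.832 = 0.279552
Locus 10: 2 * 0.15 * 0.85 = 0.255
RMP = 2.663e-09

2.663e-09


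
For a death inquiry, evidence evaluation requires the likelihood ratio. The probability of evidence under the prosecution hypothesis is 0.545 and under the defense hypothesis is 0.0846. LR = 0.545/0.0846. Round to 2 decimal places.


Likelihood ratio calculation:
LR = P(E|Hp) / P(E|Hd)
LR = 0.545 / 0.0846
LR = 6.44

6.44


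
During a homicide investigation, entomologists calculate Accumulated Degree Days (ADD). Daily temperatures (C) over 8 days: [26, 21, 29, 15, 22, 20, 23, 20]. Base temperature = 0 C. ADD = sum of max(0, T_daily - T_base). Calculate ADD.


Computing ADD day by day:
Day 1: max(0, 26 - 0) = 26
Day 2: max(0, 21 - 0) = 21
Day 3: max(0, 29 - 0) = 29
Day 4: max(0, 15 - 0) = 15
Day 5: max(0, 22 - 0) = 22
Day 6: max(0, 20 - 0) = 20
Day 7: max(0, 23 - 0) = 23
Day 8: max(0, 20 - 0) = 20
Total ADD = 176

176


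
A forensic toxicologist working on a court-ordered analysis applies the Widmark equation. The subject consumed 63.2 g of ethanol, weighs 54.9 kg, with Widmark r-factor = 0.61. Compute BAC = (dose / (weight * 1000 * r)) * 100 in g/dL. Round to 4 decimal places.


Applying the Widmark formula:
BAC = (dose_g / (body_wt * 1000 * r)) * 100
Denominator = 54.9 * 1000 * 0.61 = 33489
BAC = (63.2 / 33489) * 100
BAC = 0.1887 g/dL

0.1887


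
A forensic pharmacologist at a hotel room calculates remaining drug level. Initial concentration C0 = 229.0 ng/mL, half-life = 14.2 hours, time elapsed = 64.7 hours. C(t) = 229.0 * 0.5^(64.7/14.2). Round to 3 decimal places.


Drug concentration decay:
Number of half-lives = t / t_half = 64.7 / 14.2 = 4.556338
Decay factor = 0.5^4.556338 = 0.04250163
C(t) = 229.0 * 0.04250163 = 9.733 ng/mL

9.733


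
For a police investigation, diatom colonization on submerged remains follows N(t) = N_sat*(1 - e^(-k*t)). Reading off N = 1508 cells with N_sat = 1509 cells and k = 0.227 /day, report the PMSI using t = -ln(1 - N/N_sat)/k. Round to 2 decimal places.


PMSI from diatom colonization curve:
N / N_sat = 1508 / 1509 = 0.999337
1 - N/N_sat = 0.000663
ln(1 - N/N_sat) = -7.318736
t = -ln(1 - N/N_sat) / k = -(-7.318736) / 0.227 = 32.24 days

32.24


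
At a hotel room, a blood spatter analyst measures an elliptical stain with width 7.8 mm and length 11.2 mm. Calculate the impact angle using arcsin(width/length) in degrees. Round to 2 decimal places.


Blood spatter impact angle calculation:
width / length = 7.8 / 11.2 = 0.696429
angle = arcsin(0.696429)
angle = 44.14 degrees

44.14


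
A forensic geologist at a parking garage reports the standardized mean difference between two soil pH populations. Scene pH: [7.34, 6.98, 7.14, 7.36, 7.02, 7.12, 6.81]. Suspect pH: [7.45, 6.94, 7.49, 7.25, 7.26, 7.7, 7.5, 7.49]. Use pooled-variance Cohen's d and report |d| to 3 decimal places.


Pooled-variance Cohen's d for soil pH comparison:
Scene mean = 49.77 / 7 = 7.11
Suspect mean = 59.08 / 8 = 7.385
Scene sample variance s_s^2 = 0.038567
Suspect sample variance s_c^2 = 0.052943
Pooled variance = ((n_s-1)*s_s^2 + (n_c-1)*s_c^2) / (n_s + n_c - 2) = 0.046308
Pooled SD = sqrt(0.046308) = 0.215193
Mean difference = -0.275
|d| = |-0.275| / 0.215193 = 1.278

1.278


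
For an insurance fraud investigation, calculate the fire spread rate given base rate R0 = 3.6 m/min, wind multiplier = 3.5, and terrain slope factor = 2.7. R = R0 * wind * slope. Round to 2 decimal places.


Fire spread rate calculation:
R = R0 * wind_factor * slope_factor
= 3.6 * 3.5 * 2.7
= 12.6 * 2.7
= 34.02 m/min

34.02


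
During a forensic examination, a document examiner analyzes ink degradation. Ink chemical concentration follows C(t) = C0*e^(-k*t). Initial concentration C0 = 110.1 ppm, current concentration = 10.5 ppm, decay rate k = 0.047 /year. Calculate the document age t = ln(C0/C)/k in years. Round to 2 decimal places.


Document age estimation:
C0/C = 110.1 / 10.5 = 10.485714
ln(C0/C) = 2.350014
t = 2.350014 / 0.047 = 50.00 years

50.00


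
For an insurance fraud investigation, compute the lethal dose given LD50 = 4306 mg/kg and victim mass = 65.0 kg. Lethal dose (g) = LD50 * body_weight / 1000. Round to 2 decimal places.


Lethal dose calculation:
Lethal dose = LD50 * body_weight / 1000
= 4306 * 65.0 / 1000
= 279890 / 1000
= 279.89 g

279.89


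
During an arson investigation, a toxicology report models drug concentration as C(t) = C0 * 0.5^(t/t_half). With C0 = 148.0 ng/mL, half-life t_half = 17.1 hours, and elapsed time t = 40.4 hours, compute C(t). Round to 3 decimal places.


Drug concentration decay:
Number of half-lives = t / t_half = 40.4 / 17.1 = 2.362573
Decay factor = 0.5^2.362573 = 0.19444405
C(t) = 148.0 * 0.19444405 = 28.778 ng/mL

28.778


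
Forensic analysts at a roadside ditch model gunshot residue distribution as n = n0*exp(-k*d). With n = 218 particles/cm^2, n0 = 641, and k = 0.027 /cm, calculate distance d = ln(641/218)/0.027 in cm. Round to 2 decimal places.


GSR distance calculation:
n0/n = 641 / 218 = 2.940367
ln(n0/n) = 1.078534
d = 1.078534 / 0.027 = 39.95 cm

39.95


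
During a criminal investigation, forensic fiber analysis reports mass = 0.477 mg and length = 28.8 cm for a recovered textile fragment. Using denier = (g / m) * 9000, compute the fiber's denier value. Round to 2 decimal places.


Denier calculation:
Mass in grams = 0.477 mg / 1000 = 0.000477 g
Length in meters = 28.8 cm / 100 = 0.288 m
Linear density = mass / length = 0.000477 / 0.288 = 0.00165625 g/m
Denier = (g/m) * 9000 = 0.00165625 * 9000 = 14.91

14.91


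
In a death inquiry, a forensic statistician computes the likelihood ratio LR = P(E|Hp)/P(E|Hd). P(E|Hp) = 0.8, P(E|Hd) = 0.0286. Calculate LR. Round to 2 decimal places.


Likelihood ratio calculation:
LR = P(E|Hp) / P(E|Hd)
LR = 0.8 / 0.0286
LR = 27.97

27.97


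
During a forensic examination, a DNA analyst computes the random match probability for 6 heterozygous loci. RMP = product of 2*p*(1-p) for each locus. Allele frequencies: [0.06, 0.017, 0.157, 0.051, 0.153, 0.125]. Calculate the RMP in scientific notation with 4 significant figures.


Computing RMP for 6 loci:
Locus 1: 2 * 0.06 * 0.94 = 0.1128
Locus 2: 2 * 0.017 * 0.983 = 0.033422
Locus 3: 2 * 0.157 * 0.843 = 0.264702
Locus 4: 2 * 0.051 * 0.949 = 0.096798
Locus 5: 2 * 0.153 * 0.847 = 0.259182
Locus 6: 2 * 0.125 * 0.875 = 0.21875
RMP = 5.477e-06

5.477e-06


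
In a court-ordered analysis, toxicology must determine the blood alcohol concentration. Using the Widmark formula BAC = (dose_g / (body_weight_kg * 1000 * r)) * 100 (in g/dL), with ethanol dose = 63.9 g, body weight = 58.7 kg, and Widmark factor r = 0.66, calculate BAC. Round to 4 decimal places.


Applying the Widmark formula:
BAC = (dose_g / (body_wt * 1000 * r)) * 100
Denominator = 58.7 * 1000 * 0.66 = 38742
BAC = (63.9 / 38742) * 100
BAC = 0.1649 g/dL

0.1649


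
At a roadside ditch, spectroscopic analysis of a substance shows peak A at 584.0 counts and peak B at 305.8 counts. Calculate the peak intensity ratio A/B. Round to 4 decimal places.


Spectral peak ratio:
Peak A = 584.0 counts
Peak B = 305.8 counts
Ratio = 584.0 / 305.8 = 1.9097

1.9097


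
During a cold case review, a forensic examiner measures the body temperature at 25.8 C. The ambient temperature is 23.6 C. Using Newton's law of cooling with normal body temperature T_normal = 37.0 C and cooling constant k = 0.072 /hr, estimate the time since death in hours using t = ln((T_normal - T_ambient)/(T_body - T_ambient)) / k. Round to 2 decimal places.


Using Newton's law of cooling:
t = ln((T_normal - T_ambient) / (T_body - T_ambient)) / k
T_normal - T_ambient = 13.4
T_body - T_ambient = 2.2
Ratio = 6.090909
ln(ratio) = 1.806797
t = 1.806797 / 0.072 = 25.09 hours

25.09


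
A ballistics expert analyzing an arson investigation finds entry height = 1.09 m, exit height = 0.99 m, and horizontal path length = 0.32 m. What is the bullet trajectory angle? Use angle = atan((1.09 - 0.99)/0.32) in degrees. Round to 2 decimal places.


Bullet trajectory angle:
Height difference = 1.09 - 0.99 = 0.1 m
angle = atan(0.1 / 0.32)
angle = atan(0.3125)
angle = 17.35 degrees

17.35


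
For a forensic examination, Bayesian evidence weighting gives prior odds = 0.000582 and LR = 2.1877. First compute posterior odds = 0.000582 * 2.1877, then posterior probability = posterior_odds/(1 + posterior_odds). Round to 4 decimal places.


Bayesian evidence evaluation:
Posterior odds = prior_odds * LR = 0.000582 * 2.1877 = 0.001273241
Posterior probability = posterior_odds / (1 + posterior_odds)
= 0.001273241 / (1 + 0.001273241)
= 0.001273241 / 1.001273241
= 0.0013

0.0013


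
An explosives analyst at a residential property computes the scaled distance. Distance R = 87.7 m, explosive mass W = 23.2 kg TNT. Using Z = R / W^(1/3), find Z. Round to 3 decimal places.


Scaled distance calculation:
W^(1/3) = 23.2^(1/3) = 2.852086
Z = R / W^(1/3) = 87.7 / 2.852086
Z = 30.749 m/kg^(1/3)

30.749


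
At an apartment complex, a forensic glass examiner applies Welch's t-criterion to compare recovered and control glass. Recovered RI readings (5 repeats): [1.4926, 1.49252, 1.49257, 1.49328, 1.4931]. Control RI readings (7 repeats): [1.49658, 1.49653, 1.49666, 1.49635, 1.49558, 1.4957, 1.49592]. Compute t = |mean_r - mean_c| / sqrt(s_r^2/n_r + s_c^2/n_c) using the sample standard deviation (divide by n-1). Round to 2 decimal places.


Welch's t-criterion for glass RI comparison:
Recovered mean = sum / n_r = 7.46407 / 5 = 1.492814
Control mean = sum / n_c = 10.47332 / 7 = 1.4961886
Recovered sample variance s_r^2 = 1.2268e-07
Control sample variance s_c^2 = 1.99881e-07
Welch SE (unpooled) = sqrt(s_r^2/n_r + s_c^2/n_c) = sqrt(2.4536e-08 + 2.85544e-08) = sqrt(5.30904e-08) = 0.000230414
|mean_r - mean_c| = 0.00337457
t = 0.00337457 / 0.000230414 = 14.65

14.65


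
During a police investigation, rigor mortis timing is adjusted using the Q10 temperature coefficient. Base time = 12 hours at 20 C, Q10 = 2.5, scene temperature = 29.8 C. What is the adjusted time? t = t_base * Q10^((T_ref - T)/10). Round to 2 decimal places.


Rigor mortis time adjustment:
Exponent = (T_ref - T_actual) / 10 = (20 - 29.8) / 10 = -0.98
Q10 factor = 2.5^-0.98 = 0.4074
t_adjusted = 12 * 0.4074 = 4.89 hours

4.89


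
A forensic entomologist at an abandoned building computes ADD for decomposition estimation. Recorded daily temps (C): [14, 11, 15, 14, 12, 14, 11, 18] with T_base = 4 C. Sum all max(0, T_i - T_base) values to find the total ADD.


Computing ADD day by day:
Day 1: max(0, 14 - 4) = 10
Day 2: max(0, 11 - 4) = 7
Day 3: max(0, 15 - 4) = 11
Day 4: max(0, 14 - 4) = 10
Day 5: max(0, 12 - 4) = 8
Day 6: max(0, 14 - 4) = 10
Day 7: max(0, 11 - 4) = 7
Day 8: max(0, 18 - 4) = 14
Total ADD = 77

77


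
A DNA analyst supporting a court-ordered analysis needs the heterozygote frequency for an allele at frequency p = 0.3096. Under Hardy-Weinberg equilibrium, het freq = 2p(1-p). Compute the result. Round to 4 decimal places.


Hardy-Weinberg heterozygote frequency:
q = 1 - p = 1 - 0.3096 = 0.6904
2pq = 2 * 0.3096 * 0.6904 = 0.4275

0.4275


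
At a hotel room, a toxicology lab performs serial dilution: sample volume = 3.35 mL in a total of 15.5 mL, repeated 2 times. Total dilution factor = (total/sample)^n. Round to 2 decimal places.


Dilution factor calculation:
Single dilution = V_total / V_sample = 15.5 / 3.35 ≈ 4.626866
Number of dilutions = 2
Total DF = (15.5 / 3.35)^2 (full precision, rounded at the end) = 21.41

21.41


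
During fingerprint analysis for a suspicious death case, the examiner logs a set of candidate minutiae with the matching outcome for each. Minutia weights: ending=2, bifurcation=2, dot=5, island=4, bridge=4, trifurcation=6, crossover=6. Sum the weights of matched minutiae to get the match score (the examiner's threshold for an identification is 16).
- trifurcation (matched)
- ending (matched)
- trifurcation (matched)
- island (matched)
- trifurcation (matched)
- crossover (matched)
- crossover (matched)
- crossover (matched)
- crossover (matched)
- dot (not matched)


Weighted minutiae match score:
  trifurcation: matched, +6 (running total 6)
  ending: matched, +2 (running total 8)
  trifurcation: matched, +6 (running total 14)
  island: matched, +4 (running total 18)
  trifurcation: matched, +6 (running total 24)
  crossover: matched, +6 (running total 30)
  crossover: matched, +6 (running total 36)
  crossover: matched, +6 (running total 42)
  crossover: matched, +6 (running total 48)
  dot: not matched, +0
Total score = 48
Threshold = 16; verdict = identification

48


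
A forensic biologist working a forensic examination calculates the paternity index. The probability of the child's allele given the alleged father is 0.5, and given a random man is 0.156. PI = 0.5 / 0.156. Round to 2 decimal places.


Paternity Index calculation:
PI = P(allele|father) / P(allele|random)
PI = 0.5 / 0.156
PI = 3.21

3.21


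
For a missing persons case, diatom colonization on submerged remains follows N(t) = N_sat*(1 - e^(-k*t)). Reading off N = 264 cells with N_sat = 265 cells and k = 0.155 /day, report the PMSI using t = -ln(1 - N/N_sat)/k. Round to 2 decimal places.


PMSI from diatom colonization curve:
N / N_sat = 264 / 265 = 0.996226
1 - N/N_sat = 0.003774
ln(1 - N/N_sat) = -5.57962
t = -ln(1 - N/N_sat) / k = -(-5.57962) / 0.155 = 36.00 days

36.00


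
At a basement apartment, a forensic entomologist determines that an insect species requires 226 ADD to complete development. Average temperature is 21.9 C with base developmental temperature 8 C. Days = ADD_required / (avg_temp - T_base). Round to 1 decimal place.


Insect development time:
Effective temperature = avg_temp - T_base = 21.9 - 8 = 13.9 C
Days = ADD / effective_temp = 226 / 13.9 = 16.3 days

16.3


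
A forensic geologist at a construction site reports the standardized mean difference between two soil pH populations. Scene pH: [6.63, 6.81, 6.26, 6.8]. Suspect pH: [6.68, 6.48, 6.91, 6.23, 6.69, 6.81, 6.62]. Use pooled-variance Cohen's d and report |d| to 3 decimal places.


Pooled-variance Cohen's d for soil pH comparison:
Scene mean = 26.5 / 4 = 6.625
Suspect mean = 46.42 / 7 = 6.631429
Scene sample variance s_s^2 = 0.066033
Suspect sample variance s_c^2 = 0.049914
Pooled variance = ((n_s-1)*s_s^2 + (n_c-1)*s_c^2) / (n_s + n_c - 2) = 0.055287
Pooled SD = sqrt(0.055287) = 0.235132
Mean difference = -0.006429
|d| = |-0.006429| / 0.235132 = 0.027

0.027


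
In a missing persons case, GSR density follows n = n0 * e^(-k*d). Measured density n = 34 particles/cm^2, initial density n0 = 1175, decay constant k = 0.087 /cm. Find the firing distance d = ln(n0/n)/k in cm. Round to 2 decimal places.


GSR distance calculation:
n0/n = 1175 / 34 = 34.558824
ln(n0/n) = 3.542663
d = 3.542663 / 0.087 = 40.72 cm

40.72


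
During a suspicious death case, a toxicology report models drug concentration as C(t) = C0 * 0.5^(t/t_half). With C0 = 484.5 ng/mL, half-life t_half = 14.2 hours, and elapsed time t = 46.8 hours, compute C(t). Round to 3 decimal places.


Drug concentration decay:
Number of half-lives = t / t_half = 46.8 / 14.2 = 3.295775
Decay factor = 0.5^3.295775 = 0.10182933
C(t) = 484.5 * 0.10182933 = 49.336 ng/mL

49.336


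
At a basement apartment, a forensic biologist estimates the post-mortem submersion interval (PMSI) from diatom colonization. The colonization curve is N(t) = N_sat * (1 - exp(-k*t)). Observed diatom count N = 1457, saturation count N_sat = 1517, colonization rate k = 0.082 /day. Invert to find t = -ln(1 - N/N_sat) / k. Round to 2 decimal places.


PMSI from diatom colonization curve:
N / N_sat = 1457 / 1517 = 0.960448
1 - N/N_sat = 0.039552
ln(1 - N/N_sat) = -3.230139
t = -ln(1 - N/N_sat) / k = -(-3.230139) / 0.082 = 39.39 days

39.39


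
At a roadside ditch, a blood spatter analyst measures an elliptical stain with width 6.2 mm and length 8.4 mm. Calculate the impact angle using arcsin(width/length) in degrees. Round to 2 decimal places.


Blood spatter impact angle calculation:
width / length = 6.2 / 8.4 = 0.738095
angle = arcsin(0.738095)
angle = 47.57 degrees

47.57


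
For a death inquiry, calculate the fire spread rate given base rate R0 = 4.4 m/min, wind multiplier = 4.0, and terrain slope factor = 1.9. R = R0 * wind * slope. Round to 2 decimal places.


Fire spread rate calculation:
R = R0 * wind_factor * slope_factor
= 4.4 * 4.0 * 1.9
= 17.6 * 1.9
= 33.44 m/min

33.44


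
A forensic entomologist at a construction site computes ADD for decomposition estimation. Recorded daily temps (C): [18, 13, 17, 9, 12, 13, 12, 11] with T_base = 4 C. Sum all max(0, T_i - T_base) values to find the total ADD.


Computing ADD day by day:
Day 1: max(0, 18 - 4) = 14
Day 2: max(0, 13 - 4) = 9
Day 3: max(0, 17 - 4) = 13
Day 4: max(0, 9 - 4) = 5
Day 5: max(0, 12 - 4) = 8
Day 6: max(0, 13 - 4) = 9
Day 7: max(0, 12 - 4) = 8
Day 8: max(0, 11 - 4) = 7
Total ADD = 73

73


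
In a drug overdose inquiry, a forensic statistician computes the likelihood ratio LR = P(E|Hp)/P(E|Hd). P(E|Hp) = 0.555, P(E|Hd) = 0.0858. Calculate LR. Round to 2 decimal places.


Likelihood ratio calculation:
LR = P(E|Hp) / P(E|Hd)
LR = 0.555 / 0.0858
LR = 6.47

6.47


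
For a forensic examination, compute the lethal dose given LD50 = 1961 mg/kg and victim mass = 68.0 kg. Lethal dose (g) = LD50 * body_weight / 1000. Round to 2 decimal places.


Lethal dose calculation:
Lethal dose = LD50 * body_weight / 1000
= 1961 * 68.0 / 1000
= 133348 / 1000
= 133.35 g

133.35


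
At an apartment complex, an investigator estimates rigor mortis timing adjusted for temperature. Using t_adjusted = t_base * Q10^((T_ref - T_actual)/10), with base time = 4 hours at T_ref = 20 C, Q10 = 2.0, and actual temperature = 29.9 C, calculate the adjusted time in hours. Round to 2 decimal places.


Rigor mortis time adjustment:
Exponent = (T_ref - T_actual) / 10 = (20 - 29.9) / 10 = -0.99
Q10 factor = 2.0^-0.99 = 0.50348
t_adjusted = 4 * 0.50348 = 2.01 hours

2.01


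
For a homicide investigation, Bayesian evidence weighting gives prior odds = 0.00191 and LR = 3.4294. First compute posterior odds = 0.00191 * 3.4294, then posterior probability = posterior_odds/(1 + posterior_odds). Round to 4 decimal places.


Bayesian evidence evaluation:
Posterior odds = prior_odds * LR = 0.00191 * 3.4294 = 0.006550154
Posterior probability = posterior_odds / (1 + posterior_odds)
= 0.006550154 / (1 + 0.006550154)
= 0.006550154 / 1.006550154
= 0.0065

0.0065


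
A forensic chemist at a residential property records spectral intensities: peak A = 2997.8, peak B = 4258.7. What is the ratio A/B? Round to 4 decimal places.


Spectral peak ratio:
Peak A = 2997.8 counts
Peak B = 4258.7 counts
Ratio = 2997.8 / 4258.7 = 0.7039

0.7039


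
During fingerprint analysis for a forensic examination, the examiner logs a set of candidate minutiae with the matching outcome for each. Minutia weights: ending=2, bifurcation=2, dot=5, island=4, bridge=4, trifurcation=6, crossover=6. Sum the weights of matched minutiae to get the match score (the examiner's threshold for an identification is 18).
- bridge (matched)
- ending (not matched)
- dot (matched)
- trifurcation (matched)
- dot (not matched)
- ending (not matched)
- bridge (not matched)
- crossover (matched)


Weighted minutiae match score:
  bridge: matched, +4 (running total 4)
  ending: not matched, +0
  dot: matched, +5 (running total 9)
  trifurcation: matched, +6 (running total 15)
  dot: not matched, +0
  ending: not matched, +0
  bridge: not matched, +0
  crossover: matched, +6 (running total 21)
Total score = 21
Threshold = 18; verdict = identification

21


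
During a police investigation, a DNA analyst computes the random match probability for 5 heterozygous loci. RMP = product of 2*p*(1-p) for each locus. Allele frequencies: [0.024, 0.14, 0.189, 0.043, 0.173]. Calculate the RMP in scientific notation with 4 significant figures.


Computing RMP for 5 loci:
Locus 1: 2 * 0.024 * 0.976 = 0.046848
Locus 2: 2 * 0.14 * 0.86 = 0.2408
Locus 3: 2 * 0.189 * 0.811 = 0.306558
Locus 4: 2 * 0.043 * 0.957 = 0.082302
Locus 5: 2 * 0.173 * 0.827 = 0.286142
RMP = 8.144e-05

8.144e-05


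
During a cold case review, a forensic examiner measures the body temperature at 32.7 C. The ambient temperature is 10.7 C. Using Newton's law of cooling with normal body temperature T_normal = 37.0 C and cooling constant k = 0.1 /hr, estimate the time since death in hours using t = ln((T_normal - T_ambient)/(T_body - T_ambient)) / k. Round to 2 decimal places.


Using Newton's law of cooling:
t = ln((T_normal - T_ambient) / (T_body - T_ambient)) / k
T_normal - T_ambient = 26.3
T_body - T_ambient = 22.0
Ratio = 1.195455
ln(ratio) = 0.178527
t = 0.178527 / 0.1 = 1.79 hours

1.79


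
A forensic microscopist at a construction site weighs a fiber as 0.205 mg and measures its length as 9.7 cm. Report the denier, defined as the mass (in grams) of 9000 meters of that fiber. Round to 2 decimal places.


Denier calculation:
Mass in grams = 0.205 mg / 1000 = 0.000205 g
Length in meters = 9.7 cm / 100 = 0.097 m
Linear density = mass / length = 0.000205 / 0.097 = 0.0021134 g/m
Denier = (g/m) * 9000 = 0.0021134 * 9000 = 19.02

19.02


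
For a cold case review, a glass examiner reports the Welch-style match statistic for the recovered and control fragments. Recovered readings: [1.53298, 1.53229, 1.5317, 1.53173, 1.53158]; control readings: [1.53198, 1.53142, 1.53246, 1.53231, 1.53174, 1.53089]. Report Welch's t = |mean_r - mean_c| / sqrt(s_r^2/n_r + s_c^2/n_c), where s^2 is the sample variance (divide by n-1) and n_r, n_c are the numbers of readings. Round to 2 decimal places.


Welch's t-criterion for glass RI comparison:
Recovered mean = sum / n_r = 7.66028 / 5 = 1.532056
Control mean = sum / n_c = 9.1908 / 6 = 1.5318
Recovered sample variance s_r^2 = 3.4203e-07
Control sample variance s_c^2 = 3.4084e-07
Welch SE (unpooled) = sqrt(s_r^2/n_r + s_c^2/n_c) = sqrt(6.8406e-08 + 5.68067e-08) = sqrt(1.25213e-07) = 0.000353854
|mean_r - mean_c| = 0.000256
t = 0.000256 / 0.000353854 = 0.72

0.72


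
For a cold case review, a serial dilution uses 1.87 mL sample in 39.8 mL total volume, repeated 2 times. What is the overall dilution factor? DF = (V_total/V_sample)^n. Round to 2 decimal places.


Dilution factor calculation:
Single dilution = V_total / V_sample = 39.8 / 1.87 ≈ 21.283422
Number of dilutions = 2
Total DF = (39.8 / 1.87)^2 (full precision, rounded at the end) = 452.98

452.98


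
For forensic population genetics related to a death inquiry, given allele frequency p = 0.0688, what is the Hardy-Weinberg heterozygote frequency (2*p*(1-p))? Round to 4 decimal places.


Hardy-Weinberg heterozygote frequency:
q = 1 - p = 1 - 0.0688 = 0.9312
2pq = 2 * 0.0688 * 0.9312 = 0.1281

0.1281


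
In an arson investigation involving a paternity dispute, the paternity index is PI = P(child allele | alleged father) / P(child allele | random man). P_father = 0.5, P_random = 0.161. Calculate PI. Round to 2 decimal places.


Paternity Index calculation:
PI = P(allele|father) / P(allele|random)
PI = 0.5 / 0.161
PI = 3.11

3.11


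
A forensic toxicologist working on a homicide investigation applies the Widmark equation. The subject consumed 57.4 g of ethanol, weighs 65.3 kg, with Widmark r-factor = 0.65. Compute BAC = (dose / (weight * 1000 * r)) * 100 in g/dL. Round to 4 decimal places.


Applying the Widmark formula:
BAC = (dose_g / (body_wt * 1000 * r)) * 100
Denominator = 65.3 * 1000 * 0.65 = 42445
BAC = (57.4 / 42445) * 100
BAC = 0.1352 g/dL

0.1352


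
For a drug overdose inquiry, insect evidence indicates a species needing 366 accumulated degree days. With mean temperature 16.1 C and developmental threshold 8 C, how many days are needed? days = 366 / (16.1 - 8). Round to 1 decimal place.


Insect development time:
Effective temperature = avg_temp - T_base = 16.1 - 8 = 8.1 C
Days = ADD / effective_temp = 366 / 8.1 = 45.2 days

45.2


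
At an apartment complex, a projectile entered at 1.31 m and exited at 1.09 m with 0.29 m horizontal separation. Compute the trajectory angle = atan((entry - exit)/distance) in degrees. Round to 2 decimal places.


Bullet trajectory angle:
Height difference = 1.31 - 1.09 = 0.22 m
angle = atan(0.22 / 0.29)
angle = atan(0.758621)
angle = 37.18 degrees

37.18


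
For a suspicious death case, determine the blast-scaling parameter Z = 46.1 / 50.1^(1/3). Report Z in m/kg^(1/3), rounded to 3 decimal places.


Scaled distance calculation:
W^(1/3) = 50.1^(1/3) = 3.686486
Z = R / W^(1/3) = 46.1 / 3.686486
Z = 12.505 m/kg^(1/3)

12.505


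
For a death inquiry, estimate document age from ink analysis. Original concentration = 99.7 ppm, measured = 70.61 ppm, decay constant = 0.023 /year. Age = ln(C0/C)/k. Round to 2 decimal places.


Document age estimation:
C0/C = 99.7 / 70.61 = 1.411981
ln(C0/C) = 0.344994
t = 0.344994 / 0.023 = 15.00 years

15.00


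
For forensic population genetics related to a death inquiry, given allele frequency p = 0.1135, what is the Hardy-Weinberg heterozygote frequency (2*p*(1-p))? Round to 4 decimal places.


Hardy-Weinberg heterozygote frequency:
q = 1 - p = 1 - 0.1135 = 0.8865
2pq = 2 * 0.1135 * 0.8865 = 0.2012

0.2012


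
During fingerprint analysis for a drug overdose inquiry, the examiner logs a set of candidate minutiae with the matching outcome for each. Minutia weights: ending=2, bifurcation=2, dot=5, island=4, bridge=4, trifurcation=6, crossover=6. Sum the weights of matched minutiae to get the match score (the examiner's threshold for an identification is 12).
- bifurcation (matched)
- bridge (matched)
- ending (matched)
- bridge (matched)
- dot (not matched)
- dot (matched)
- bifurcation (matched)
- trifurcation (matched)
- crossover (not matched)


Weighted minutiae match score:
  bifurcation: matched, +2 (running total 2)
  bridge: matched, +4 (running total 6)
  ending: matched, +2 (running total 8)
  bridge: matched, +4 (running total 12)
  dot: not matched, +0
  dot: matched, +5 (running total 17)
  bifurcation: matched, +2 (running total 19)
  trifurcation: matched, +6 (running total 25)
  crossover: not matched, +0
Total score = 25
Threshold = 12; verdict = identification

25


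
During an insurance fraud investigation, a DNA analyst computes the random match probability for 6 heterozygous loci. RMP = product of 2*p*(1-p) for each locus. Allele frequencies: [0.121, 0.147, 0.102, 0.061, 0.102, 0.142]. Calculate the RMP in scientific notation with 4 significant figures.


Computing RMP for 6 loci:
Locus 1: 2 * 0.121 * 0.879 = 0.212718
Locus 2: 2 * 0.147 * 0.853 = 0.250782
Locus 3: 2 * 0.102 * 0.898 = 0.183192
Locus 4: 2 * 0.061 * 0.939 = 0.114558
Locus 5: 2 * 0.102 * 0.898 = 0.183192
Locus 6: 2 * 0.142 * 0.858 = 0.243672
RMP = 4.997e-05

4.997e-05


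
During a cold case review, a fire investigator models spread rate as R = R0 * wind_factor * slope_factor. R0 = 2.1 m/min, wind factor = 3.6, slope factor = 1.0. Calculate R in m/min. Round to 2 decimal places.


Fire spread rate calculation:
R = R0 * wind_factor * slope_factor
= 2.1 * 3.6 * 1.0
= 7.56 * 1.0
= 7.56 m/min

7.56


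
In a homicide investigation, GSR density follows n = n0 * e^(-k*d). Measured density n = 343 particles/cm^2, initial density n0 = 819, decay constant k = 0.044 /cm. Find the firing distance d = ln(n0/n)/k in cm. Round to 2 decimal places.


GSR distance calculation:
n0/n = 819 / 343 = 2.387755
ln(n0/n) = 0.870354
d = 0.870354 / 0.044 = 19.78 cm

19.78


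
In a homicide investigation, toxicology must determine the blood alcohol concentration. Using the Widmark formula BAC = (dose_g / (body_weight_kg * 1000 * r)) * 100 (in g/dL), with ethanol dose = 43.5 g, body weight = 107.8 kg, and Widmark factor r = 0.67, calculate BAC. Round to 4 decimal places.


Applying the Widmark formula:
BAC = (dose_g / (body_wt * 1000 * r)) * 100
Denominator = 107.8 * 1000 * 0.67 = 72226
BAC = (43.5 / 72226) * 100
BAC = 0.0602 g/dL

0.0602


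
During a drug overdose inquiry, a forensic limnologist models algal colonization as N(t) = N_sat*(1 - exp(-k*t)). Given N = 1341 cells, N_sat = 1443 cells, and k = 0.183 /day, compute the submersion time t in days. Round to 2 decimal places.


PMSI from diatom colonization curve:
N / N_sat = 1341 / 1443 = 0.929314
1 - N/N_sat = 0.070686
ln(1 - N/N_sat) = -2.649508
t = -ln(1 - N/N_sat) / k = -(-2.649508) / 0.183 = 14.48 days

14.48


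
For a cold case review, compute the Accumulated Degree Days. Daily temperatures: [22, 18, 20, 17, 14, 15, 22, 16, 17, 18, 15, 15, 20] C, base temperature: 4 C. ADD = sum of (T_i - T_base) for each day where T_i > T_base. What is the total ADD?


Computing ADD day by day:
Day 1: max(0, 22 - 4) = 18
Day 2: max(0, 18 - 4) = 14
Day 3: max(0, 20 - 4) = 16
Day 4: max(0, 17 - 4) = 13
Day 5: max(0, 14 - 4) = 10
Day 6: max(0, 15 - 4) = 11
Day 7: max(0, 22 - 4) = 18
Day 8: max(0, 16 - 4) = 12
Day 9: max(0, 17 - 4) = 13
Day 10: max(0, 18 - 4) = 14
Day 11: max(0, 15 - 4) = 11
Day 12: max(0, 15 - 4) = 11
Day 13: max(0, 20 - 4) = 16
Total ADD = 177

177


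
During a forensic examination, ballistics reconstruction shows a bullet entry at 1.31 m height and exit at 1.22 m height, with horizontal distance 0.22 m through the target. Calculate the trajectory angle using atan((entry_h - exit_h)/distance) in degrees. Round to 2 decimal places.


Bullet trajectory angle:
Height difference = 1.31 - 1.22 = 0.09 m
angle = atan(0.09 / 0.22)
angle = atan(0.409091)
angle = 22.25 degrees

22.25


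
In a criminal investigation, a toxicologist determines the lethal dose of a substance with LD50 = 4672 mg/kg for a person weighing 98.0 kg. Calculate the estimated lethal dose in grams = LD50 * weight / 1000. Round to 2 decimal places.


Lethal dose calculation:
Lethal dose = LD50 * body_weight / 1000
= 4672 * 98.0 / 1000
= 457856 / 1000
= 457.86 g

457.86


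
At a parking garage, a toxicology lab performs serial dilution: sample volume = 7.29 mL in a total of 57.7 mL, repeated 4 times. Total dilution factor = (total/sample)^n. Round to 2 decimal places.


Dilution factor calculation:
Single dilution = V_total / V_sample = 57.7 / 7.29 ≈ 7.914952
Number of dilutions = 4
Total DF = (57.7 / 7.29)^4 (full precision, rounded at the end) = 3924.58

3924.58


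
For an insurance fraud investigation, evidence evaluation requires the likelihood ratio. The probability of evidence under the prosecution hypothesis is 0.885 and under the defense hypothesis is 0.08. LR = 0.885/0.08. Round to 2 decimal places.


Likelihood ratio calculation:
LR = P(E|Hp) / P(E|Hd)
LR = 0.885 / 0.08
LR = 11.06

11.06


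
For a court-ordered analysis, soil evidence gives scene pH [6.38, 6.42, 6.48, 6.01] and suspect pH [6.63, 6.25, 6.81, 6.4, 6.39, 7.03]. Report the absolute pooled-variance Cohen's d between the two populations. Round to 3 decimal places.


Pooled-variance Cohen's d for soil pH comparison:
Scene mean = 25.29 / 4 = 6.3225
Suspect mean = 39.51 / 6 = 6.585
Scene sample variance s_s^2 = 0.045092
Suspect sample variance s_c^2 = 0.08703
Pooled variance = ((n_s-1)*s_s^2 + (n_c-1)*s_c^2) / (n_s + n_c - 2) = 0.071303
Pooled SD = sqrt(0.071303) = 0.267026
Mean difference = -0.2625
|d| = |-0.2625| / 0.267026 = 0.983

0.983


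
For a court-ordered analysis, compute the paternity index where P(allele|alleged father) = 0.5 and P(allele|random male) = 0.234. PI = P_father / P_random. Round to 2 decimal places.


Paternity Index calculation:
PI = P(allele|father) / P(allele|random)
PI = 0.5 / 0.234
PI = 2.14

2.14


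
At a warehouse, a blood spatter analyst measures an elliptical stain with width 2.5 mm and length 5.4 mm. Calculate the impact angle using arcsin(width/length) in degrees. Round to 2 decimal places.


Blood spatter impact angle calculation:
width / length = 2.5 / 5.4 = 0.462963
angle = arcsin(0.462963)
angle = 27.58 degrees

27.58


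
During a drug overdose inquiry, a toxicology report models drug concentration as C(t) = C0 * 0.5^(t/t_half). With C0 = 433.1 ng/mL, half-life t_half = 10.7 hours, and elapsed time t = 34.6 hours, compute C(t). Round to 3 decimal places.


Drug concentration decay:
Number of half-lives = t / t_half = 34.6 / 10.7 = 3.233645
Decay factor = 0.5^3.233645 = 0.10631043
C(t) = 433.1 * 0.10631043 = 46.043 ng/mL

46.043


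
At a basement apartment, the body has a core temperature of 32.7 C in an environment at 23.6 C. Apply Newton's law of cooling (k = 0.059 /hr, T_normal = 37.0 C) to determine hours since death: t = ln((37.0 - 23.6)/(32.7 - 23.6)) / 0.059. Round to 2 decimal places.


Using Newton's law of cooling:
t = ln((T_normal - T_ambient) / (T_body - T_ambient)) / k
T_normal - T_ambient = 13.4
T_body - T_ambient = 9.1
Ratio = 1.472527
ln(ratio) = 0.38698
t = 0.38698 / 0.059 = 6.56 hours

6.56


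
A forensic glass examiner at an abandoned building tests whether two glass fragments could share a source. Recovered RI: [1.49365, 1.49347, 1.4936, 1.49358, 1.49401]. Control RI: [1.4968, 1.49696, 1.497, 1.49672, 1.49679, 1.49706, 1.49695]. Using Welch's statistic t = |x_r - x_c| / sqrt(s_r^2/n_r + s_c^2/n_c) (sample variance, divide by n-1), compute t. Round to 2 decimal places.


Welch's t-criterion for glass RI comparison:
Recovered mean = sum / n_r = 7.46831 / 5 = 1.493662
Control mean = sum / n_c = 10.47828 / 7 = 1.4968971
Recovered sample variance s_r^2 = 4.217e-08
Control sample variance s_c^2 = 1.60238e-08
Welch SE (unpooled) = sqrt(s_r^2/n_r + s_c^2/n_c) = sqrt(8.434e-09 + 2.28912e-09) = sqrt(1.07231e-08) = 0.000103552
|mean_r - mean_c| = 0.00323514
t = 0.00323514 / 0.000103552 = 31.24

31.24


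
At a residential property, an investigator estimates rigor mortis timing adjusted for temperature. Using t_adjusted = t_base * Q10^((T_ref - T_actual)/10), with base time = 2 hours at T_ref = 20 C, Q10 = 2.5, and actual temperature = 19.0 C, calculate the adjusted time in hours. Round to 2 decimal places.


Rigor mortis time adjustment:
Exponent = (T_ref - T_actual) / 10 = (20 - 19.0) / 10 = 0.1
Q10 factor = 2.5^0.1 = 1.09596
t_adjusted = 2 * 1.09596 = 2.19 hours

2.19


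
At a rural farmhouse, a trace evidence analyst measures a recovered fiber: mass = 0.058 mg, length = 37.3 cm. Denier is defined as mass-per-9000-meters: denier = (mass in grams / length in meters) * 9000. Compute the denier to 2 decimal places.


Denier calculation:
Mass in grams = 0.058 mg / 1000 = 0.000058 g
Length in meters = 37.3 cm / 100 = 0.373 m
Linear density = mass / length = 0.000058 / 0.373 = 0.0001555 g/m
Denier = (g/m) * 9000 = 0.0001555 * 9000 = 1.40

1.40
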